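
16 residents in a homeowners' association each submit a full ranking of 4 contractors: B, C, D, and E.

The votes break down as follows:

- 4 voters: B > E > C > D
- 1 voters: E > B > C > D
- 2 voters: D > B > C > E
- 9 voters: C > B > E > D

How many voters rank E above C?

Ballots ranking E above C: 4+1 = 5.
Ballots ranking C above E: 2+9 = 11.
So 5 of 16 voters prefer E to C.

5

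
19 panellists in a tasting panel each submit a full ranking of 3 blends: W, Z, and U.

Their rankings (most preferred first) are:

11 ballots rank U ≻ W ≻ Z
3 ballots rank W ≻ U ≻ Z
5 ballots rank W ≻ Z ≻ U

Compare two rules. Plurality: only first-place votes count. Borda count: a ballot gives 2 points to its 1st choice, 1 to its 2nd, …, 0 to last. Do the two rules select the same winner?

Plurality first-place counts: W 8, Z 0, U 11 → U.
Borda totals: W 27, Z 5, U 25 → W.
The two rules disagree: plurality picks U, Borda picks W.

No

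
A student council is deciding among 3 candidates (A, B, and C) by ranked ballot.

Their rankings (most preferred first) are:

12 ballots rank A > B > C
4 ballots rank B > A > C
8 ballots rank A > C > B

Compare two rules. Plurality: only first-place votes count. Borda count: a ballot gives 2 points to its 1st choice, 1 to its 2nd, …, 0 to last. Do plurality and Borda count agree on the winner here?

Plurality first-place counts: A 20, B 4, C 0 → A.
Borda totals: A 44, B 20, C 8 → A.
The two rules agree on A.

Yes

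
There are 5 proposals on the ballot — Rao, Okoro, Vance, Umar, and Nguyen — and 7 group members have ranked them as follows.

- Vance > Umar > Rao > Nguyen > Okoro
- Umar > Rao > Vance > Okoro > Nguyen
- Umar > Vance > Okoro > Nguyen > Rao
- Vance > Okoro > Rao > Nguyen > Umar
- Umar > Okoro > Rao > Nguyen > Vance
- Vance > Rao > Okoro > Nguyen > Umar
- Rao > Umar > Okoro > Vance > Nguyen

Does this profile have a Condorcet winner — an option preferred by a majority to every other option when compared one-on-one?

Yes

Head-to-head results (7 voters total):
Rao vs Okoro: Rao wins 4–3.
Rao vs Vance: Vance wins 4–3.
Rao vs Umar: Umar wins 4–3.
Rao vs Nguyen: Rao wins 6–1.
Okoro vs Vance: Vance wins 5–2.
Okoro vs Umar: Umar wins 5–2.
Okoro vs Nguyen: Okoro wins 6–1.
Vance vs Umar: Umar wins 4–3.
Vance vs Nguyen: Vance wins 6–1.
Umar vs Nguyen: Umar wins 5–2.
Umar beats each rival — Rao (4–3), Okoro (5–2), Vance (4–3), Nguyen (5–2) — so Umar is the Condorcet winner.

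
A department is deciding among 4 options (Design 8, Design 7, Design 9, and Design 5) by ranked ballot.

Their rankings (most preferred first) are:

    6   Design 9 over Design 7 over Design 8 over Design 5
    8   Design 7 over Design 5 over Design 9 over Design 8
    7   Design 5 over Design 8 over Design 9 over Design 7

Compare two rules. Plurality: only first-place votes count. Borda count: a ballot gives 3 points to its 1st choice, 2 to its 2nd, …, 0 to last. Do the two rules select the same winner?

Plurality first-place counts: Design 8 0, Design 7 8, Design 9 6, Design 5 7 → Design 7.
Borda totals: Design 8 20, Design 7 36, Design 9 33, Design 5 37 → Design 5.
The two rules disagree: plurality picks Design 7, Borda picks Design 5.

No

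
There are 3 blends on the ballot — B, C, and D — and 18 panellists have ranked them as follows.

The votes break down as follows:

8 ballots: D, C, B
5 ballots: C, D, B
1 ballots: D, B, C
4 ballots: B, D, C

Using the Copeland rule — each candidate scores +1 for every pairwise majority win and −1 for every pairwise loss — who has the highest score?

Pairwise results:
  B vs C: C wins 13–5.
  B vs D: D wins 14–4.
  C vs D: D wins 13–5.
Copeland scores (wins − losses):
  B: 0 − 2 = -2
  C: 1 − 1 = 0
  D: 2 − 0 = 2
D has the best Copeland score.

D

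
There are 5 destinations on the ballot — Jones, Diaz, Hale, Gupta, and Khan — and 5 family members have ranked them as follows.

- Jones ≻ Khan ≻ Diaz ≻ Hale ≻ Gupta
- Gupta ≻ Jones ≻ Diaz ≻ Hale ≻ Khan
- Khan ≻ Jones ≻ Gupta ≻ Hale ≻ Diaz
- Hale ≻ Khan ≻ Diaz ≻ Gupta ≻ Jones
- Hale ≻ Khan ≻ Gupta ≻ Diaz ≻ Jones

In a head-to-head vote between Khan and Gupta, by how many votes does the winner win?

3

Ballots ranking Khan above Gupta: 4.
Ballots ranking Gupta above Khan: 1.
Khan wins 4–1, a margin of 3.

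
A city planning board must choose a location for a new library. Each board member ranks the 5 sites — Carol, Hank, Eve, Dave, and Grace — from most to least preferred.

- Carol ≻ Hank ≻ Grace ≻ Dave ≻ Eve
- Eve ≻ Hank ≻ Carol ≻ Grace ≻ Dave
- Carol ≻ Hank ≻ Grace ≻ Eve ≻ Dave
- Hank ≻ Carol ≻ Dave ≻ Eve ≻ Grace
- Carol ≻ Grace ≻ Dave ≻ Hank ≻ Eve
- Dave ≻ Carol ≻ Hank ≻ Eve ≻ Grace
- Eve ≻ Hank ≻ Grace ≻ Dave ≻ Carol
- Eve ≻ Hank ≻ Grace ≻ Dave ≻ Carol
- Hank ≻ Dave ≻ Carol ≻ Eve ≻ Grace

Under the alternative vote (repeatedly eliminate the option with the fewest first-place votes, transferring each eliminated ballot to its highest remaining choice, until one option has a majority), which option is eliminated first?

Round 1: Carol 3, Eve 3, Hank 2, Dave 1, Grace 0. Grace has the fewest and is eliminated.
Round 2: Carol 3, Eve 3, Hank 2, Dave 1. Dave has the fewest and is eliminated.
Round 3: Carol 4, Eve 3, Hank 2. Hank has the fewest and is eliminated.
Round 4: Carol 6, Eve 3. Carol has a majority.

Grace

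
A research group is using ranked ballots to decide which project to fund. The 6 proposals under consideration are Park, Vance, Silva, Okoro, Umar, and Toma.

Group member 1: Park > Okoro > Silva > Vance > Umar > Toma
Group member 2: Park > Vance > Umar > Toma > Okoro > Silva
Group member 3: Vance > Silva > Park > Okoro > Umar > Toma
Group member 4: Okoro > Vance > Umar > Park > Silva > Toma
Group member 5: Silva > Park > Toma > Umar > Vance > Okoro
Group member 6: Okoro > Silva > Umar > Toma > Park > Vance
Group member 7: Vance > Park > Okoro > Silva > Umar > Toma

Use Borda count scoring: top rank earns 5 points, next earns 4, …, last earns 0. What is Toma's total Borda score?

7

Borda scores:
  Park: 5 + 5 + 3 + 2 + 4 + 1 + 4 = 24
  Vance: 2 + 4 + 5 + 4 + 1 + 0 + 5 = 21
  Silva: 3 + 0 + 4 + 1 + 5 + 4 + 2 = 19
  Okoro: 4 + 1 + 2 + 5 + 0 + 5 + 3 = 20
  Umar: 1 + 3 + 1 + 3 + 2 + 3 + 1 = 14
  Toma: 0 + 2 + 0 + 0 + 3 + 2 + 0 = 7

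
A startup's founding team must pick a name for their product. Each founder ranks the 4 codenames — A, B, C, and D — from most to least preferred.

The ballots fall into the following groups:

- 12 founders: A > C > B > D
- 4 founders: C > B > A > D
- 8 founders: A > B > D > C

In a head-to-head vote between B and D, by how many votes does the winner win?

24

Ballots ranking B above D: 12+4+8 = 24.
Ballots ranking D above B: 0.
B wins 24–0, a margin of 24.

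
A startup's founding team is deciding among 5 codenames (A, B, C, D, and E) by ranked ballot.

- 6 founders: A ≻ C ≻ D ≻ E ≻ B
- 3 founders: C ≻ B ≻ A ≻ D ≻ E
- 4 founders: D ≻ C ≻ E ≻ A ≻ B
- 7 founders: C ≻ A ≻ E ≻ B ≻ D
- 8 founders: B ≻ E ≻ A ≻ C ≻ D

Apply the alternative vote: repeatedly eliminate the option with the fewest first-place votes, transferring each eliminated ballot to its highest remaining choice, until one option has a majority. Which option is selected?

Round 1: C 10, B 8, A 6, D 4, E 0. E has the fewest and is eliminated.
Round 2: C 10, B 8, A 6, D 4. D has the fewest and is eliminated.
Round 3: C 14, B 8, A 6. A has the fewest and is eliminated.
Round 4: C 20, B 8. C has a majority.

C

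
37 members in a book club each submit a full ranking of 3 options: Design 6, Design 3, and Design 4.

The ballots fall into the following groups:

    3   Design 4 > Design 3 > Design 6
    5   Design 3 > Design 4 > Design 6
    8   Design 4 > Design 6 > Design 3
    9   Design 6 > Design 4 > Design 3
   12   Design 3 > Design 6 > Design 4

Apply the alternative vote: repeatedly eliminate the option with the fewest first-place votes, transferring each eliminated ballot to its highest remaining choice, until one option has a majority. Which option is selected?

Round 1: Design 3 17, Design 4 11, Design 6 9. Design 6 has the fewest and is eliminated.
Round 2: Design 4 20, Design 3 17. Design 4 has a majority.

Design 4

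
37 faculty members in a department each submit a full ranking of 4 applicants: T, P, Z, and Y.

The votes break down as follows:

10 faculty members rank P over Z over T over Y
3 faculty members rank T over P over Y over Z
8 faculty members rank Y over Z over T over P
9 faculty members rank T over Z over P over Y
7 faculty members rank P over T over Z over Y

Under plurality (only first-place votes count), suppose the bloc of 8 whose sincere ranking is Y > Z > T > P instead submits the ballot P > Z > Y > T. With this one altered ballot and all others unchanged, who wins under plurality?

P

First-place totals with the altered ballot: T 12, P 25, Z 0, Y 0.
The winner is unchanged: still P.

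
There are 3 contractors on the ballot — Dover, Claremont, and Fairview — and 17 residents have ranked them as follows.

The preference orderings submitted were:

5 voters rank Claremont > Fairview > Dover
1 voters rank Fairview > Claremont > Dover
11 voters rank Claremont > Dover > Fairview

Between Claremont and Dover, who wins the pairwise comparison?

Ballots ranking Claremont above Dover: 5+1+11 = 17.
Ballots ranking Dover above Claremont: 0.
Claremont wins the head-to-head, 17–0.

Claremont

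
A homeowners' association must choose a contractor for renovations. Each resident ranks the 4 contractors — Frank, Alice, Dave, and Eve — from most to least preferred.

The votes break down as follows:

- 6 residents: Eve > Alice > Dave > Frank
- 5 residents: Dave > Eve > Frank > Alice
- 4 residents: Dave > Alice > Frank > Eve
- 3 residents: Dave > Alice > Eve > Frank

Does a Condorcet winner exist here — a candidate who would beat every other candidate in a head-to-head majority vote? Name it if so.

Dave

Head-to-head results (18 voters total):
Frank vs Alice: Alice wins 13–5.
Frank vs Dave: Dave wins 18–0.
Frank vs Eve: Eve wins 14–4.
Alice vs Dave: Dave wins 12–6.
Alice vs Eve: Eve wins 11–7.
Dave vs Eve: Dave wins 12–6.
Dave beats each rival — Frank (18–0), Alice (12–6), Eve (12–6) — so Dave is the Condorcet winner.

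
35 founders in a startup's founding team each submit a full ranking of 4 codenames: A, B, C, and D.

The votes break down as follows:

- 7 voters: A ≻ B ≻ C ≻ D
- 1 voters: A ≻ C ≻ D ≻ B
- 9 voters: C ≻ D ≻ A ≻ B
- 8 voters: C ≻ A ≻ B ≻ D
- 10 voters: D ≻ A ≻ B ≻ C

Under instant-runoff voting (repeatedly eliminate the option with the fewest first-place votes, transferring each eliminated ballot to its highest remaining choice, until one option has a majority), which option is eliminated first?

Round 1: C 17, D 10, A 8, B 0. B has the fewest and is eliminated.
Round 2: C 17, D 10, A 8. A has the fewest and is eliminated.
Round 3: C 25, D 10. C has a majority.

B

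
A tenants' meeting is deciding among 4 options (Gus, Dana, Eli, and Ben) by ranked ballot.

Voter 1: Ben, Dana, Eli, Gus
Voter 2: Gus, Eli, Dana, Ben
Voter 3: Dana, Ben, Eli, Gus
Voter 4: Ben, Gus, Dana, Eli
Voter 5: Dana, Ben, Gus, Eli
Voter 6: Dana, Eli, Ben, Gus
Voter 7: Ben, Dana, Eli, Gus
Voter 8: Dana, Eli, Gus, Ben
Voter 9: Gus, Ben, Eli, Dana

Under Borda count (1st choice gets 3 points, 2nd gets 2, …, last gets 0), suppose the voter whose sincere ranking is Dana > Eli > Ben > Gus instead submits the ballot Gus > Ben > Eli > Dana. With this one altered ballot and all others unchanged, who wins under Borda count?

Borda totals with the altered ballot: Gus 13, Dana 15, Eli 9, Ben 17.
The switch changes the winner from Dana to Ben.

Ben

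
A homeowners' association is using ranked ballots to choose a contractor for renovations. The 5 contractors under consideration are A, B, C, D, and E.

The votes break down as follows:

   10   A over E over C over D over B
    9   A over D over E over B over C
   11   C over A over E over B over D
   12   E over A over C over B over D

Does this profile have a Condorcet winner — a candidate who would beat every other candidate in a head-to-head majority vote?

Yes

Head-to-head results (42 voters total):
A vs B: A wins 42–0.
A vs C: A wins 31–11.
A vs D: A wins 42–0.
A vs E: A wins 30–12.
B vs C: C wins 33–9.
B vs D: B wins 23–19.
B vs E: E wins 42–0.
C vs D: C wins 33–9.
C vs E: E wins 31–11.
D vs E: E wins 33–9.
A beats each rival — B (42–0), C (31–11), D (42–0), E (30–12) — so A is the Condorcet winner.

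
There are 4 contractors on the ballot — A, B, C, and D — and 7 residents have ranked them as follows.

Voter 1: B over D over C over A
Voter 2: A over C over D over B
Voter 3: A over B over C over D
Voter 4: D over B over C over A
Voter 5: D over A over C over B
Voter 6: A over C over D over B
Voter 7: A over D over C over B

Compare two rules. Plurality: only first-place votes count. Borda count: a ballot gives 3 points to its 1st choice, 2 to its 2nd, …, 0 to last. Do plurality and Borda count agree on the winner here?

Yes

Plurality first-place counts: A 4, B 1, C 0, D 2 → A.
Borda totals: A 14, B 7, C 9, D 12 → A.
The two rules agree on A.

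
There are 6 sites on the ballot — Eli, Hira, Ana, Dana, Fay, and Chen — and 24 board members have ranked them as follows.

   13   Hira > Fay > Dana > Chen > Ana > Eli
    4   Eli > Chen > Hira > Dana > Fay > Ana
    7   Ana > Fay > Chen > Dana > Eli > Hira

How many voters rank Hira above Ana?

Ballots ranking Hira above Ana: 13+4 = 17.
Ballots ranking Ana above Hira: 7.
So 17 of 24 voters prefer Hira to Ana.

17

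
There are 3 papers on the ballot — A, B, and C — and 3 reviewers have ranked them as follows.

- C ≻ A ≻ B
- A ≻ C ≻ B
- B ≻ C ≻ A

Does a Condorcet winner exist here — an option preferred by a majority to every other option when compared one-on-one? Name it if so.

C

Head-to-head results (3 voters total):
A vs B: A wins 2–1.
A vs C: C wins 2–1.
B vs C: C wins 2–1.
C beats each rival — A (2–1), B (2–1) — so C is the Condorcet winner.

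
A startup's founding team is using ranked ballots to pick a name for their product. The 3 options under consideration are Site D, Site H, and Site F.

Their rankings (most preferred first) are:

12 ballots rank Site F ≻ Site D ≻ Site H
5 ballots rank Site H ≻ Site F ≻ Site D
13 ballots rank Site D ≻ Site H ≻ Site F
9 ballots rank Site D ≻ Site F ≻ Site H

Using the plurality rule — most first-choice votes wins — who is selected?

First-place vote totals:
  Site D: 22
  Site H: 5
  Site F: 12
Site D has the most first-place votes.

Site D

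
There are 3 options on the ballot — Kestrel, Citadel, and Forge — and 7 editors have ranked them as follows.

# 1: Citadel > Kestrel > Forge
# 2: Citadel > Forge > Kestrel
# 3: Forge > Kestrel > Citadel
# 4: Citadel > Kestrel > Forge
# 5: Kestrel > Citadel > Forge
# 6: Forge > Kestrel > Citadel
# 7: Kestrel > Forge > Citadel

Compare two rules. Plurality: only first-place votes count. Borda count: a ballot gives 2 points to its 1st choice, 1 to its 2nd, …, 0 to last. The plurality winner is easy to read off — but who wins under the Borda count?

Plurality first-place counts: Kestrel 2, Citadel 3, Forge 2 → Citadel.
Borda totals: Kestrel 8, Citadel 7, Forge 6 → Kestrel.

Kestrel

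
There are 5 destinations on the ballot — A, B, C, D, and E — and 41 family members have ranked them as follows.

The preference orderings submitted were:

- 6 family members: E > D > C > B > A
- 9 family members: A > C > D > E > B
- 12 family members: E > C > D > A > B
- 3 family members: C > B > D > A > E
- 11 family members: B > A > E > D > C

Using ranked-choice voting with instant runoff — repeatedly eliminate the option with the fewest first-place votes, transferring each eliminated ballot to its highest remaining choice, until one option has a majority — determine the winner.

E

Round 1: E 18, B 11, A 9, C 3, D 0. D has the fewest and is eliminated.
Round 2: E 18, B 11, A 9, C 3. C has the fewest and is eliminated.
Round 3: E 18, B 14, A 9. A has the fewest and is eliminated.
Round 4: E 27, B 14. E has a majority.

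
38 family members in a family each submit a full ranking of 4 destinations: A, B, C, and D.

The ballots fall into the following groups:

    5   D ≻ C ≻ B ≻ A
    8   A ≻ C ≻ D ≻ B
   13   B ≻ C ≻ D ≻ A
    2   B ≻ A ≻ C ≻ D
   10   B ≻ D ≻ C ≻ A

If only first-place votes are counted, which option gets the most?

First-place vote totals:
  A: 8
  B: 25
  C: 0
  D: 5
B has the most first-place votes.

B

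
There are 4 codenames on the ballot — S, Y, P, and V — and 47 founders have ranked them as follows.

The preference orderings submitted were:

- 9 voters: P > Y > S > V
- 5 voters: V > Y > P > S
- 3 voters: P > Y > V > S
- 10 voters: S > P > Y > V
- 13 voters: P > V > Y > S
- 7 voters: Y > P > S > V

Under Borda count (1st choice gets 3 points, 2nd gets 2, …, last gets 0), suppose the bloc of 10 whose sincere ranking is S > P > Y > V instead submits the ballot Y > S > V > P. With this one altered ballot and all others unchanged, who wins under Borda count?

Y

Borda totals with the altered ballot: S 36, Y 98, P 94, V 54.
The switch changes the winner from P to Y.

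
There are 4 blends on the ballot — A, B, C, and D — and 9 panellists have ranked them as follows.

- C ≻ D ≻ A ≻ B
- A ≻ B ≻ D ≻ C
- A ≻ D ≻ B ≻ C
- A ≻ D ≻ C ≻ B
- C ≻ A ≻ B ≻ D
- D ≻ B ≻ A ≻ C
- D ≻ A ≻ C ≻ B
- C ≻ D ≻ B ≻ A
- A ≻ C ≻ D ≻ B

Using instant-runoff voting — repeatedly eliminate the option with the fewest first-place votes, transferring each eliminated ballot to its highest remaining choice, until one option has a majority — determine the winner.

A

Round 1: A 4, C 3, D 2, B 0. B has the fewest and is eliminated.
Round 2: A 4, C 3, D 2. D has the fewest and is eliminated.
Round 3: A 6, C 3. A has a majority.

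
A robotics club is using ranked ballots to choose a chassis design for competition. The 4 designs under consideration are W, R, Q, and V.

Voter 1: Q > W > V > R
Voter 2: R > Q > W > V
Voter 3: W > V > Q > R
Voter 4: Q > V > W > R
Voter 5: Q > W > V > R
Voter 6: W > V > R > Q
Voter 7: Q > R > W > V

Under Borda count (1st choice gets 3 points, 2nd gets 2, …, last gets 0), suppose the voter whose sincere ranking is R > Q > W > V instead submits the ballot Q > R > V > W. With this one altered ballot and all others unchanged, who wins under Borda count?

Q

Borda totals with the altered ballot: W 12, R 5, Q 16, V 9.
The winner is unchanged: still Q.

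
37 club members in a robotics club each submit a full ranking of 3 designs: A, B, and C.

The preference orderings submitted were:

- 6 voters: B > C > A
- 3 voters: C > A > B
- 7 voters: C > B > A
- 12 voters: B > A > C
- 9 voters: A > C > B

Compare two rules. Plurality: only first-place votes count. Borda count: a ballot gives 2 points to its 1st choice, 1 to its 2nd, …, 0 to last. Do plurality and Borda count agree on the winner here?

Yes

Plurality first-place counts: A 9, B 18, C 10 → B.
Borda totals: A 33, B 43, C 35 → B.
The two rules agree on B.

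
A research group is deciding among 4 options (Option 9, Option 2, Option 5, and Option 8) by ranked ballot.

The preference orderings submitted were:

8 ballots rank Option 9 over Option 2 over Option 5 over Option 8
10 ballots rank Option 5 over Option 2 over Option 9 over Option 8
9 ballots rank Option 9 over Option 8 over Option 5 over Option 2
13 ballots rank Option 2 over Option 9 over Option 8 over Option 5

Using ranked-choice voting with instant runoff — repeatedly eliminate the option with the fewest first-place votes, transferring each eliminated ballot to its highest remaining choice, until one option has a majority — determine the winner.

Option 2

Round 1: Option 9 17, Option 2 13, Option 5 10, Option 8 0. Option 8 has the fewest and is eliminated.
Round 2: Option 9 17, Option 2 13, Option 5 10. Option 5 has the fewest and is eliminated.
Round 3: Option 2 23, Option 9 17. Option 2 has a majority.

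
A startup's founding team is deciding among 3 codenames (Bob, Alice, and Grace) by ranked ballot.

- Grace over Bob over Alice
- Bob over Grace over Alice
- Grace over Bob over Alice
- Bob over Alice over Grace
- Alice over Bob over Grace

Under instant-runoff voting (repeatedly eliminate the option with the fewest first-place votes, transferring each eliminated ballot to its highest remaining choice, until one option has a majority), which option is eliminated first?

Alice

Round 1: Bob 2, Grace 2, Alice 1. Alice has the fewest and is eliminated.
Round 2: Bob 3, Grace 2. Bob has a majority.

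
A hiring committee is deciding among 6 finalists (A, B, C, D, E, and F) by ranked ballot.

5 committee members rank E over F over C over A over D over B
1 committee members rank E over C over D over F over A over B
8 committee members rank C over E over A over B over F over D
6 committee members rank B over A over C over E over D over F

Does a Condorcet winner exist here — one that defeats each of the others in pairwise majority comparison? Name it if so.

Head-to-head results (20 voters total):
A vs B: A wins 14–6.
A vs C: C wins 14–6.
A vs D: A wins 19–1.
A vs E: E wins 14–6.
A vs F: A wins 14–6.
B vs C: C wins 14–6.
B vs D: B wins 14–6.
B vs E: E wins 14–6.
B vs F: B wins 14–6.
C vs D: C wins 20–0.
C vs E: C wins 14–6.
C vs F: C wins 15–5.
D vs E: E wins 20–0.
D vs F: F wins 13–7.
E vs F: E wins 20–0.
C beats each rival — A (14–6), B (14–6), D (20–0), E (14–6), F (15–5) — so C is the Condorcet winner.

C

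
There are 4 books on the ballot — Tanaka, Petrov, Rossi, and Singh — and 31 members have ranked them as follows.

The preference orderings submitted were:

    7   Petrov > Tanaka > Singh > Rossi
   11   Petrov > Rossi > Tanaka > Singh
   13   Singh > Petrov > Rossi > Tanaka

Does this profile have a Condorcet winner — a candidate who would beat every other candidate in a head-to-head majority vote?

Yes

Head-to-head results (31 voters total):
Tanaka vs Petrov: Petrov wins 31–0.
Tanaka vs Rossi: Rossi wins 24–7.
Tanaka vs Singh: Tanaka wins 18–13.
Petrov vs Rossi: Petrov wins 31–0.
Petrov vs Singh: Petrov wins 18–13.
Rossi vs Singh: Singh wins 20–11.
Petrov beats each rival — Tanaka (31–0), Rossi (31–0), Singh (18–13) — so Petrov is the Condorcet winner.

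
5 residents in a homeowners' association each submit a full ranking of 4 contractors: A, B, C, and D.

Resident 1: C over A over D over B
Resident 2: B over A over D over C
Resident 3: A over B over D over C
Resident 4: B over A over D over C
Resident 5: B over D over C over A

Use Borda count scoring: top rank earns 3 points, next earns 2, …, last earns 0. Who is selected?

Borda scores:
  A: 2 + 2 + 3 + 2 + 0 = 9
  B: 0 + 3 + 2 + 3 + 3 = 11
  C: 3 + 0 + 0 + 0 + 1 = 4
  D: 1 + 1 + 1 + 1 + 2 = 6
B has the highest total.

B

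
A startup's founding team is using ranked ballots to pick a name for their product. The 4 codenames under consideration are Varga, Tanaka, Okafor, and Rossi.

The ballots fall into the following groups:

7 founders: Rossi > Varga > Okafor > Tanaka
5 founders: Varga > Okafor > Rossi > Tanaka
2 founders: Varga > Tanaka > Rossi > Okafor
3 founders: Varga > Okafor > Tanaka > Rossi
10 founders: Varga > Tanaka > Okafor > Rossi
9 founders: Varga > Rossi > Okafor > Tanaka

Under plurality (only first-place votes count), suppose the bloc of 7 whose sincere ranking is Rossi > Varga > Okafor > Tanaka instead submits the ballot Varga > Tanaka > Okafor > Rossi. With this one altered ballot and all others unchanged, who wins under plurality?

Varga

First-place totals with the altered ballot: Varga 36, Tanaka 0, Okafor 0, Rossi 0.
The winner is unchanged: still Varga.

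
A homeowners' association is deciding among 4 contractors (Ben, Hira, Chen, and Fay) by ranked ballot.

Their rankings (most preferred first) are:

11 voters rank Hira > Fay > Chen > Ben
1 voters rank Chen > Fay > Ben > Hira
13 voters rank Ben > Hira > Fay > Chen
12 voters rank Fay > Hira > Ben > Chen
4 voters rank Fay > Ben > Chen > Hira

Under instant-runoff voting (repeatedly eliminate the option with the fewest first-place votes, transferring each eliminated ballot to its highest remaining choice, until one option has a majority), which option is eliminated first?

Chen

Round 1: Fay 16, Ben 13, Hira 11, Chen 1. Chen has the fewest and is eliminated.
Round 2: Fay 17, Ben 13, Hira 11. Hira has the fewest and is eliminated.
Round 3: Fay 28, Ben 13. Fay has a majority.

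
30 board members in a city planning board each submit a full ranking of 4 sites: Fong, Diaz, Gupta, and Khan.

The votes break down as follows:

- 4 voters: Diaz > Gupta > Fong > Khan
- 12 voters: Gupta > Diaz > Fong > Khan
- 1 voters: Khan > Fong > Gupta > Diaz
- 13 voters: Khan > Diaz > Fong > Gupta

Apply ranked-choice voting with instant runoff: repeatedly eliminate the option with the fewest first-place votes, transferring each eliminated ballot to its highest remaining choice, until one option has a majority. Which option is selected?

Gupta

Round 1: Khan 14, Gupta 12, Diaz 4, Fong 0. Fong has the fewest and is eliminated.
Round 2: Khan 14, Gupta 12, Diaz 4. Diaz has the fewest and is eliminated.
Round 3: Gupta 16, Khan 14. Gupta has a majority.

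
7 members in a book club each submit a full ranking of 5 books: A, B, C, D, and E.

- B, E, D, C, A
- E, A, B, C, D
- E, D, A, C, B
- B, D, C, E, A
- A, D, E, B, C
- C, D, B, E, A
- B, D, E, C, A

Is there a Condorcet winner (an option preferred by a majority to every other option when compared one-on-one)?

Head-to-head results (7 voters total):
A vs B: B wins 4–3.
A vs C: C wins 4–3.
A vs D: D wins 5–2.
A vs E: E wins 6–1.
B vs C: B wins 5–2.
B vs D: B wins 4–3.
B vs E: B wins 4–3.
C vs D: D wins 5–2.
C vs E: E wins 5–2.
D vs E: D wins 4–3.
B beats each rival — A (4–3), C (5–2), D (4–3), E (4–3) — so B is the Condorcet winner.

Yes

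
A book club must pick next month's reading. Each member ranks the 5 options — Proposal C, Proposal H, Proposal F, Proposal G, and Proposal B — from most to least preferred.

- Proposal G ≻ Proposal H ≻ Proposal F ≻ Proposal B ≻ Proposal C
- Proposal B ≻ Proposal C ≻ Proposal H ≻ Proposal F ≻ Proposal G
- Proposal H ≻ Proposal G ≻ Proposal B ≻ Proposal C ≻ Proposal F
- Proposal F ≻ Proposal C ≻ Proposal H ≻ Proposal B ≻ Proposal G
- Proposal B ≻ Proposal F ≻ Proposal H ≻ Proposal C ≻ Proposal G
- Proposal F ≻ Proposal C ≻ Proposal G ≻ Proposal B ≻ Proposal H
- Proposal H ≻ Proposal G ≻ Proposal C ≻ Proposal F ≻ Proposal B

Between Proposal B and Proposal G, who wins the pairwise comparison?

Ballots ranking Proposal B above Proposal G: 3.
Ballots ranking Proposal G above Proposal B: 4.
Proposal G wins the head-to-head, 4–3.

Proposal G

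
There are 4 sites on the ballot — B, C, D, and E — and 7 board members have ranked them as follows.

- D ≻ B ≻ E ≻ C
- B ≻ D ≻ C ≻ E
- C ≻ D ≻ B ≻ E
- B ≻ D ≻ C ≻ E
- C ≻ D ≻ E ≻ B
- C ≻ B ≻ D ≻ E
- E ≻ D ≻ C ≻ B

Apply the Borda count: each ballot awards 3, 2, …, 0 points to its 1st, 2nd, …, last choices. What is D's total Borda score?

Borda scores:
  B: 2 + 3 + 1 + 3 + 0 + 2 + 0 = 11
  C: 0 + 1 + 3 + 1 + 3 + 3 + 1 = 12
  D: 3 + 2 + 2 + 2 + 2 + 1 + 2 = 14
  E: 1 + 0 + 0 + 0 + 1 + 0 + 3 = 5

14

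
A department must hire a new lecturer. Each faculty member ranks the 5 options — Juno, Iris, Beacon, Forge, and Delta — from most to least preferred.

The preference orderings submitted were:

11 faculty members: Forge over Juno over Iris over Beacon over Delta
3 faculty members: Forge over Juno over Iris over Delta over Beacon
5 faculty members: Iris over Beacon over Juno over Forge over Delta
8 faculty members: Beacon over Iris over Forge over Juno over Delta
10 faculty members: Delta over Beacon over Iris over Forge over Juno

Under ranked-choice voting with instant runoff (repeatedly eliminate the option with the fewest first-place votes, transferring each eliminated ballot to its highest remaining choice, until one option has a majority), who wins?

Beacon

Round 1: Forge 14, Delta 10, Beacon 8, Iris 5, Juno 0. Juno has the fewest and is eliminated.
Round 2: Forge 14, Delta 10, Beacon 8, Iris 5. Iris has the fewest and is eliminated.
Round 3: Forge 14, Beacon 13, Delta 10. Delta has the fewest and is eliminated.
Round 4: Beacon 23, Forge 14. Beacon has a majority.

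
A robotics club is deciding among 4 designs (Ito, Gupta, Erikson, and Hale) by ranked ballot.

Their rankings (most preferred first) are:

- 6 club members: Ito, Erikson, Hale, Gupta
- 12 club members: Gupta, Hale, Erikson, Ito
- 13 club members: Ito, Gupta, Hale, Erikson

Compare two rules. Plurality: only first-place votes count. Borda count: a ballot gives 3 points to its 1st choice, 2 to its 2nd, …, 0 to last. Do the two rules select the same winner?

No

Plurality first-place counts: Ito 19, Gupta 12, Erikson 0, Hale 0 → Ito.
Borda totals: Ito 57, Gupta 62, Erikson 24, Hale 43 → Gupta.
The two rules disagree: plurality picks Ito, Borda picks Gupta.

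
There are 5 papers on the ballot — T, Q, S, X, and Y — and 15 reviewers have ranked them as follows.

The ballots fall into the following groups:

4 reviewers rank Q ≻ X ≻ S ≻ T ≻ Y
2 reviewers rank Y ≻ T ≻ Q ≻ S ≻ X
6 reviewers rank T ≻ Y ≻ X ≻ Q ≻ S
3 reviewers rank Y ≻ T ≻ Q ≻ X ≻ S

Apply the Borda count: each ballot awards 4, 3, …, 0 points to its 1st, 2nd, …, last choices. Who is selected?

Borda scores:
  T: 4·1 + 2·3 + 6·4 + 3·3 = 43
  Q: 4·4 + 2·2 + 6·1 + 3·2 = 32
  S: 4·2 + 2·1 + 6·0 + 3·0 = 10
  X: 4·3 + 2·0 + 6·2 + 3·1 = 27
  Y: 4·0 + 2·4 + 6·3 + 3·4 = 38
T has the highest total.

T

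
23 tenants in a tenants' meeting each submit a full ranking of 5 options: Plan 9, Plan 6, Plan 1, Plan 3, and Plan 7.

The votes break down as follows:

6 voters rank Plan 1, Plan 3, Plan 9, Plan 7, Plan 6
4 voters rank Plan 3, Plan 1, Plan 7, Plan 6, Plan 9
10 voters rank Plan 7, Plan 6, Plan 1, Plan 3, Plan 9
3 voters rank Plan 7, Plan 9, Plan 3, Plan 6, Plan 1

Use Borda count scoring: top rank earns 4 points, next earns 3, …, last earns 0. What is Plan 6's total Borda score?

37

Borda scores:
  Plan 9: 6·2 + 4·0 + 10·0 + 3·3 = 21
  Plan 6: 6·0 + 4·1 + 10·3 + 3·1 = 37
  Plan 1: 6·4 + 4·3 + 10·2 + 3·0 = 56
  Plan 3: 6·3 + 4·4 + 10·1 + 3·2 = 50
  Plan 7: 6·1 + 4·2 + 10·4 + 3·4 = 66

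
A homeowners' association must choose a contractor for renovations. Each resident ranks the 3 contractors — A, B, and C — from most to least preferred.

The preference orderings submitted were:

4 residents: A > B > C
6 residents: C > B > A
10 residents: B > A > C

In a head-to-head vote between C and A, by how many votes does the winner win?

Ballots ranking C above A: 6.
Ballots ranking A above C: 4+10 = 14.
A wins 14–6, a margin of 8.

8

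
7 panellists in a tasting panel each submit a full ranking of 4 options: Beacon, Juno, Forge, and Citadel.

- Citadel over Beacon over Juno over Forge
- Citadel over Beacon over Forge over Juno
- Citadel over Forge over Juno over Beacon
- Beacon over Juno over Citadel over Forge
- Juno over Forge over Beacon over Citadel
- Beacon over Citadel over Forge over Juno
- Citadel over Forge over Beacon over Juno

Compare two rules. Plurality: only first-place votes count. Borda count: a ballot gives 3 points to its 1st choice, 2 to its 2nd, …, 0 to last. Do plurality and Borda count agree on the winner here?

Plurality first-place counts: Beacon 2, Juno 1, Forge 0, Citadel 4 → Citadel.
Borda totals: Beacon 12, Juno 7, Forge 8, Citadel 15 → Citadel.
The two rules agree on Citadel.

Yes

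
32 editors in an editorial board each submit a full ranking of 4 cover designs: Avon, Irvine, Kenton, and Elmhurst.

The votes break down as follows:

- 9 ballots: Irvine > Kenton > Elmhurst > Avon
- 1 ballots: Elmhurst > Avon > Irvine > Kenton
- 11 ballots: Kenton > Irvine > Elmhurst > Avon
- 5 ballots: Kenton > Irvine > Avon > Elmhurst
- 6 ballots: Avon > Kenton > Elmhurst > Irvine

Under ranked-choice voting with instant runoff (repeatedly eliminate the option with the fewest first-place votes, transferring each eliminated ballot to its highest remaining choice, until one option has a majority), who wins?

Round 1: Kenton 16, Irvine 9, Avon 6, Elmhurst 1. Elmhurst has the fewest and is eliminated.
Round 2: Kenton 16, Irvine 9, Avon 7. Avon has the fewest and is eliminated.
Round 3: Kenton 22, Irvine 10. Kenton has a majority.

Kenton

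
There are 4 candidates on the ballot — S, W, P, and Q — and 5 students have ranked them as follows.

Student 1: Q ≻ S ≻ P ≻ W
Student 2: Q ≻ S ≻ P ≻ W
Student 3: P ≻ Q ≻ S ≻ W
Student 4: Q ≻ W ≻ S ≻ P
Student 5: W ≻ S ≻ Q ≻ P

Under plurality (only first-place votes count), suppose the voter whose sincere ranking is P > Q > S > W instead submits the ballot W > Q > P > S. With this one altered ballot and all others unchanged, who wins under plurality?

Q

First-place totals with the altered ballot: S 0, W 2, P 0, Q 3.
The winner is unchanged: still Q.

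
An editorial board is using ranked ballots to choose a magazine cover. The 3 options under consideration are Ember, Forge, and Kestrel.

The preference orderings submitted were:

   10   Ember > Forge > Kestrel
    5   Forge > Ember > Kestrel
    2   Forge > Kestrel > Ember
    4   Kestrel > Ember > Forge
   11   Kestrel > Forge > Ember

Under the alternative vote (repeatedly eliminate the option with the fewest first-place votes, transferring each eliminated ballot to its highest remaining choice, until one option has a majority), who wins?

Kestrel

Round 1: Kestrel 15, Ember 10, Forge 7. Forge has the fewest and is eliminated.
Round 2: Kestrel 17, Ember 15. Kestrel has a majority.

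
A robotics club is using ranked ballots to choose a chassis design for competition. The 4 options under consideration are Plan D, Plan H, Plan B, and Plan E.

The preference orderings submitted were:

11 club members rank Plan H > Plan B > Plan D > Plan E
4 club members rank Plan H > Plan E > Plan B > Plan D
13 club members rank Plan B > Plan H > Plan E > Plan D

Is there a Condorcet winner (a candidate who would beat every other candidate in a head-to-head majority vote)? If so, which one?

Plan H

Head-to-head results (28 voters total):
Plan D vs Plan H: Plan H wins 28–0.
Plan D vs Plan B: Plan B wins 28–0.
Plan D vs Plan E: Plan E wins 17–11.
Plan H vs Plan B: Plan H wins 15–13.
Plan H vs Plan E: Plan H wins 28–0.
Plan B vs Plan E: Plan B wins 24–4.
Plan H beats each rival — Plan D (28–0), Plan B (15–13), Plan E (28–0) — so Plan H is the Condorcet winner.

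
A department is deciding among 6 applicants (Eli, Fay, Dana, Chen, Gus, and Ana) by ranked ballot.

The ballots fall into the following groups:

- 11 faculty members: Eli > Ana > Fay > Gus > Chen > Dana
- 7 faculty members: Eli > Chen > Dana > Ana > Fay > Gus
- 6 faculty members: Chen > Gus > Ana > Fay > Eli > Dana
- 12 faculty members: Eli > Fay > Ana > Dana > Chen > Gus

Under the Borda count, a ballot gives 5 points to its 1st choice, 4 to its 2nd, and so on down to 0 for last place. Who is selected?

Borda scores:
  Eli: 11·5 + 7·5 + 6·1 + 12·5 = 156
  Fay: 11·3 + 7·1 + 6·2 + 12·4 = 100
  Dana: 11·0 + 7·3 + 6·0 + 12·2 = 45
  Chen: 11·1 + 7·4 + 6·5 + 12·1 = 81
  Gus: 11·2 + 7·0 + 6·4 + 12·0 = 46
  Ana: 11·4 + 7·2 + 6·3 + 12·3 = 112
Eli has the highest total.

Eli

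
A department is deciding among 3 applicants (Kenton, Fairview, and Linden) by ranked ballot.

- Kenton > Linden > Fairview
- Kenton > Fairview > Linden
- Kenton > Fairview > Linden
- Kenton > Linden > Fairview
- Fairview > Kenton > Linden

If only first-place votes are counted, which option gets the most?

Kenton

First-place vote totals:
  Kenton: 4
  Fairview: 1
  Linden: 0
Kenton has the most first-place votes.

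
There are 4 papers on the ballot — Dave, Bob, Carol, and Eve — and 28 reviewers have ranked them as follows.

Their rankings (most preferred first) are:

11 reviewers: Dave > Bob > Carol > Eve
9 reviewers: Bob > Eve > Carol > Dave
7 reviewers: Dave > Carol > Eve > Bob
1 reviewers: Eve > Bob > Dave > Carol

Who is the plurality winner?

Dave

First-place vote totals:
  Dave: 18
  Bob: 9
  Carol: 0
  Eve: 1
Dave has the most first-place votes.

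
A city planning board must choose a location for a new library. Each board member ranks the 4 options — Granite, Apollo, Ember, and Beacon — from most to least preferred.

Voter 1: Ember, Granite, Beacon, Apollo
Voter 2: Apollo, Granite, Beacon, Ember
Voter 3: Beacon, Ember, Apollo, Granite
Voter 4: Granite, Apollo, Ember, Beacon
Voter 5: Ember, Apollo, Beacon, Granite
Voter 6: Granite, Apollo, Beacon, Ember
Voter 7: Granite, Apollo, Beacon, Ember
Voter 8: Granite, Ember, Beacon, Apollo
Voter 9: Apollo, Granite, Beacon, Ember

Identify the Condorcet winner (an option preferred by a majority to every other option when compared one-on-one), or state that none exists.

Head-to-head results (9 voters total):
Granite vs Apollo: Granite wins 5–4.
Granite vs Ember: Granite wins 6–3.
Granite vs Beacon: Granite wins 7–2.
Apollo vs Ember: Apollo wins 5–4.
Apollo vs Beacon: Apollo wins 6–3.
Ember vs Beacon: Beacon wins 5–4.
Granite beats each rival — Apollo (5–4), Ember (6–3), Beacon (7–2) — so Granite is the Condorcet winner.

Granite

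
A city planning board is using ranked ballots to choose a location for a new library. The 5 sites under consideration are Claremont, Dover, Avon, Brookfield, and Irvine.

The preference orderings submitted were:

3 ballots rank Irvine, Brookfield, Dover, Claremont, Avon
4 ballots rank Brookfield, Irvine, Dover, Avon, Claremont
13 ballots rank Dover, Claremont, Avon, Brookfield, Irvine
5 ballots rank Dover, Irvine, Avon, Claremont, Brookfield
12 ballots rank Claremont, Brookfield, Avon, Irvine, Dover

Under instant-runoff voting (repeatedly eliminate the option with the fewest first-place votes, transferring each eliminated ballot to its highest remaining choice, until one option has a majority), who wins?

Dover

Round 1: Dover 18, Claremont 12, Brookfield 4, Irvine 3, Avon 0. Avon has the fewest and is eliminated.
Round 2: Dover 18, Claremont 12, Brookfield 4, Irvine 3. Irvine has the fewest and is eliminated.
Round 3: Dover 18, Claremont 12, Brookfield 7. Brookfield has the fewest and is eliminated.
Round 4: Dover 25, Claremont 12. Dover has a majority.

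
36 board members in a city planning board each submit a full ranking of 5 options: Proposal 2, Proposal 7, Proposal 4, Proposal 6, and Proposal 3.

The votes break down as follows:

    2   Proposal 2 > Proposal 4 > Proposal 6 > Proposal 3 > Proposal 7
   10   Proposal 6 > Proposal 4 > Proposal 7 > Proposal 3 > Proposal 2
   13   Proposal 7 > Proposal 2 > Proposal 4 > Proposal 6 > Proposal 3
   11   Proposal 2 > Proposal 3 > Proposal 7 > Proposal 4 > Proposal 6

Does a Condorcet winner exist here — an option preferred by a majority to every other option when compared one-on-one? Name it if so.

Head-to-head results (36 voters total):
Proposal 2 vs Proposal 7: Proposal 7 wins 23–13.
Proposal 2 vs Proposal 4: Proposal 2 wins 26–10.
Proposal 2 vs Proposal 6: Proposal 2 wins 26–10.
Proposal 2 vs Proposal 3: Proposal 2 wins 26–10.
Proposal 7 vs Proposal 4: Proposal 7 wins 24–12.
Proposal 7 vs Proposal 6: Proposal 7 wins 24–12.
Proposal 7 vs Proposal 3: Proposal 7 wins 23–13.
Proposal 4 vs Proposal 6: Proposal 4 wins 26–10.
Proposal 4 vs Proposal 3: Proposal 4 wins 25–11.
Proposal 6 vs Proposal 3: Proposal 6 wins 25–11.
Proposal 7 beats each rival — Proposal 2 (23–13), Proposal 4 (24–12), Proposal 6 (24–12), Proposal 3 (23–13) — so Proposal 7 is the Condorcet winner.

Proposal 7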